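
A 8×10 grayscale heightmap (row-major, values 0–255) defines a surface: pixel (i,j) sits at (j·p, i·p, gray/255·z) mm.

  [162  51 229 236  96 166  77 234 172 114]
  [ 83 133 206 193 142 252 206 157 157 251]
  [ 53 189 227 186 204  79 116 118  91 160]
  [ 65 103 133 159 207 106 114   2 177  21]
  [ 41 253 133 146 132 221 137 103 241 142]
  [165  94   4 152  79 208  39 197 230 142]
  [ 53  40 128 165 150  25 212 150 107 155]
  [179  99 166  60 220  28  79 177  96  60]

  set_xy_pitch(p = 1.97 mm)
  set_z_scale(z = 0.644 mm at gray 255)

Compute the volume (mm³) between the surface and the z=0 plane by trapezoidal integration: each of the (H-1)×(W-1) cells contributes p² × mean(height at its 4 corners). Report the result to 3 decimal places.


87.135

height_mm = gray/255 × 0.644; cell vol = 1.97² × mean(4 corners)
unit = 1.97² × 0.644 / (4×255) = 0.00245029 mm³ per gray-sum
row 0: Σ corner-gray over 9 cells = 6024  → 14.7606
row 1: Σ corner-gray over 9 cells = 5859  → 14.3563
row 2: Σ corner-gray over 9 cells = 4721  → 11.5678
row 3: Σ corner-gray over 9 cells = 5003  → 12.2588
row 4: Σ corner-gray over 9 cells = 5228  → 12.8101
row 5: Σ corner-gray over 9 cells = 4475  → 10.9651
row 6: Σ corner-gray over 9 cells = 4251  → 10.4162
Σ rows: total corner-gray = 35561  → 87.1349 mm³


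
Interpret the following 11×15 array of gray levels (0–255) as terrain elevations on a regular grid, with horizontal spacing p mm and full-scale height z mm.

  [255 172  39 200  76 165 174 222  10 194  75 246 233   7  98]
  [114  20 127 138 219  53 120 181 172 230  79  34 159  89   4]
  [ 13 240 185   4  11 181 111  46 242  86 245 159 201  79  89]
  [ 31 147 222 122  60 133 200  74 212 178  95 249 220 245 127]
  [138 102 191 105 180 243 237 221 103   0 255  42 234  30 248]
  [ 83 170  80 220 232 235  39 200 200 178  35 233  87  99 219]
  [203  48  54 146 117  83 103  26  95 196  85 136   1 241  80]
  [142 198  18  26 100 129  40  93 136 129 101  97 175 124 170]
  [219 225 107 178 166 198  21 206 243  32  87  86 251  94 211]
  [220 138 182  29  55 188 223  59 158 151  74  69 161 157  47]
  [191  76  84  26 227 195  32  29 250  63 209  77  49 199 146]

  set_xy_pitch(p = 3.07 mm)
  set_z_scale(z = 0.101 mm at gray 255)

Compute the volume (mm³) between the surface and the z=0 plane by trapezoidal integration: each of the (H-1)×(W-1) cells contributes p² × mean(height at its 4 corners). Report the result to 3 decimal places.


70.068

height_mm = gray/255 × 0.101; cell vol = 3.07² × mean(4 corners)
unit = 3.07² × 0.101 / (4×255) = 0.00093325 mm³ per gray-sum
row 0: Σ corner-gray over 14 cells = 7339  → 6.8491
row 1: Σ corner-gray over 14 cells = 7042  → 6.5719
row 2: Σ corner-gray over 14 cells = 8154  → 7.6097
row 3: Σ corner-gray over 14 cells = 8744  → 8.1603
row 4: Σ corner-gray over 14 cells = 8590  → 8.0166
row 5: Σ corner-gray over 14 cells = 7263  → 6.7782
row 6: Σ corner-gray over 14 cells = 5989  → 5.5892
row 7: Σ corner-gray over 14 cells = 7262  → 6.7773
row 8: Σ corner-gray over 14 cells = 7773  → 7.2542
row 9: Σ corner-gray over 14 cells = 6924  → 6.4618
Σ rows: total corner-gray = 75080  → 70.0684 mm³


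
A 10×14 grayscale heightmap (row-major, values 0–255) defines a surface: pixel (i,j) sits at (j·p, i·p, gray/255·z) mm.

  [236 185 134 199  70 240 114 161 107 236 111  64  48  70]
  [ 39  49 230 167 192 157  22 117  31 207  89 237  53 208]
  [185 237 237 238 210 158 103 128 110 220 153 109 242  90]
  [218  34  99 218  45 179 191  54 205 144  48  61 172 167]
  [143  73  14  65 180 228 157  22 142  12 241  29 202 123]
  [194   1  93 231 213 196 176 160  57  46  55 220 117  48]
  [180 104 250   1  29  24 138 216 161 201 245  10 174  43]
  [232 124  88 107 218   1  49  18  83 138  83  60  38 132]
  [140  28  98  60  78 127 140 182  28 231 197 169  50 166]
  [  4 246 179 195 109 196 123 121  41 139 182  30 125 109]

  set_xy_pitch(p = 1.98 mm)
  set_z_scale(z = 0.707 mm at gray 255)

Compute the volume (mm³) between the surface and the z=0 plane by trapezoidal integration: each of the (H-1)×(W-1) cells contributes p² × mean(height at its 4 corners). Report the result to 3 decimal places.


162.610

height_mm = gray/255 × 0.707; cell vol = 1.98² × mean(4 corners)
unit = 1.98² × 0.707 / (4×255) = 0.00271738 mm³ per gray-sum
row 0: Σ corner-gray over 13 cells = 6993  → 19.0026
row 1: Σ corner-gray over 13 cells = 7914  → 21.5053
row 2: Σ corner-gray over 13 cells = 7850  → 21.3314
row 3: Σ corner-gray over 13 cells = 6281  → 17.0678
row 4: Σ corner-gray over 13 cells = 6368  → 17.3042
row 5: Σ corner-gray over 13 cells = 6701  → 18.2091
row 6: Σ corner-gray over 13 cells = 5707  → 15.5081
row 7: Σ corner-gray over 13 cells = 5460  → 14.8369
row 8: Σ corner-gray over 13 cells = 6567  → 17.8450
Σ rows: total corner-gray = 59841  → 162.6105 mm³


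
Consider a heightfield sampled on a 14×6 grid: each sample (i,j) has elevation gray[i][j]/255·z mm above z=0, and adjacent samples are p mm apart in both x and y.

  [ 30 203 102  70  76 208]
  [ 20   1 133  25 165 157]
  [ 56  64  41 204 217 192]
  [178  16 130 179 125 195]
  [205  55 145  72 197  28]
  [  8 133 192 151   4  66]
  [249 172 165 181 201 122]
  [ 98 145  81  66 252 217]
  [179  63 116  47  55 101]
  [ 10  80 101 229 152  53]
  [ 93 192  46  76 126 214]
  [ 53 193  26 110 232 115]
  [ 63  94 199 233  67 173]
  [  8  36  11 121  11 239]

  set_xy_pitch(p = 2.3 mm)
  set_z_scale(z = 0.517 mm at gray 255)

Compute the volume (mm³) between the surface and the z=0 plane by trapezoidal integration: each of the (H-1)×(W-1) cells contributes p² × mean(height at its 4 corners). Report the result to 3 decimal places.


83.740

height_mm = gray/255 × 0.517; cell vol = 2.3² × mean(4 corners)
unit = 2.3² × 0.517 / (4×255) = 0.0026813 mm³ per gray-sum
row 0: Σ corner-gray over 5 cells = 1965  → 5.2688
row 1: Σ corner-gray over 5 cells = 2125  → 5.6978
row 2: Σ corner-gray over 5 cells = 2573  → 6.8990
row 3: Σ corner-gray over 5 cells = 2444  → 6.5531
row 4: Σ corner-gray over 5 cells = 2205  → 5.9123
row 5: Σ corner-gray over 5 cells = 2843  → 7.6229
row 6: Σ corner-gray over 5 cells = 3212  → 8.6123
row 7: Σ corner-gray over 5 cells = 2245  → 6.0195
row 8: Σ corner-gray over 5 cells = 2029  → 5.4404
row 9: Σ corner-gray over 5 cells = 2374  → 6.3654
row 10: Σ corner-gray over 5 cells = 2477  → 6.6416
row 11: Σ corner-gray over 5 cells = 2712  → 7.2717
row 12: Σ corner-gray over 5 cells = 2027  → 5.4350
Σ rows: total corner-gray = 31231  → 83.7398 mm³


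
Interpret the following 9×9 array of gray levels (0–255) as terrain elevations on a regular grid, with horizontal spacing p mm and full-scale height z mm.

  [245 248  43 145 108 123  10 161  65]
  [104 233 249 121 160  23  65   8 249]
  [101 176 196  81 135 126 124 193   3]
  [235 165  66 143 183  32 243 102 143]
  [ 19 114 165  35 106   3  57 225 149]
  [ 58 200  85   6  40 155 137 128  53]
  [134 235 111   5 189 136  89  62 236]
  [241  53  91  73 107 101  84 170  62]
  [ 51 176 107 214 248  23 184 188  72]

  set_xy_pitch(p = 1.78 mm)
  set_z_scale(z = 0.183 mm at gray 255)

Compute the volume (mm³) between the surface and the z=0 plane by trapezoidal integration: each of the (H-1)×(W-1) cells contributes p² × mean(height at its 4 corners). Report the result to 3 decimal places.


17.683

height_mm = gray/255 × 0.183; cell vol = 1.78² × mean(4 corners)
unit = 1.78² × 0.183 / (4×255) = 0.000568448 mm³ per gray-sum
row 0: Σ corner-gray over 8 cells = 4057  → 2.3062
row 1: Σ corner-gray over 8 cells = 4237  → 2.4085
row 2: Σ corner-gray over 8 cells = 4412  → 2.5080
row 3: Σ corner-gray over 8 cells = 3824  → 2.1737
row 4: Σ corner-gray over 8 cells = 3191  → 1.8139
row 5: Σ corner-gray over 8 cells = 3637  → 2.0674
row 6: Σ corner-gray over 8 cells = 3685  → 2.0947
row 7: Σ corner-gray over 8 cells = 4064  → 2.3102
Σ rows: total corner-gray = 31107  → 17.6827 mm³


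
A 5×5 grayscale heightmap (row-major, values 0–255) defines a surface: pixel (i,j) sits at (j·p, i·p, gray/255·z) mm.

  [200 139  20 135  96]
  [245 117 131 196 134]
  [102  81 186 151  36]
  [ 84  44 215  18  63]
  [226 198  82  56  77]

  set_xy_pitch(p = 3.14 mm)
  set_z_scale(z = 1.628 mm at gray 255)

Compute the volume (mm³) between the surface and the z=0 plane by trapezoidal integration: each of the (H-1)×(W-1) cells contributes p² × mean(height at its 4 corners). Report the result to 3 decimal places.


121.849

height_mm = gray/255 × 1.628; cell vol = 3.14² × mean(4 corners)
unit = 3.14² × 1.628 / (4×255) = 0.0157367 mm³ per gray-sum
row 0: Σ corner-gray over 4 cells = 2151  → 33.8496
row 1: Σ corner-gray over 4 cells = 2241  → 35.2659
row 2: Σ corner-gray over 4 cells = 1675  → 26.3590
row 3: Σ corner-gray over 4 cells = 1676  → 26.3747
Σ rows: total corner-gray = 7743  → 121.8492 mm³


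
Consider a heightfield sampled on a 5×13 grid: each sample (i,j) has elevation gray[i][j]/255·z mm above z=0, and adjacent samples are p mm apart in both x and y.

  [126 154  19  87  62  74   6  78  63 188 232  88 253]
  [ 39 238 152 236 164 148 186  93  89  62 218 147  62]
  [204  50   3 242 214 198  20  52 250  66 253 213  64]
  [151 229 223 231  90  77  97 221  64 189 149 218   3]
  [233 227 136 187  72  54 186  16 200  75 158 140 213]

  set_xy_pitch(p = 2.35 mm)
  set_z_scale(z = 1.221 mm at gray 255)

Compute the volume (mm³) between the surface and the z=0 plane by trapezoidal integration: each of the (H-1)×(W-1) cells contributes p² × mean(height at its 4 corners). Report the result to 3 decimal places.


height_mm = gray/255 × 1.221; cell vol = 2.35² × mean(4 corners)
unit = 2.35² × 1.221 / (4×255) = 0.00661076 mm³ per gray-sum
row 0: Σ corner-gray over 12 cells = 6048  → 39.9819
row 1: Σ corner-gray over 12 cells = 6957  → 45.9910
row 2: Σ corner-gray over 12 cells = 7120  → 47.0686
row 3: Σ corner-gray over 12 cells = 7078  → 46.7909
Σ rows: total corner-gray = 27203  → 179.8324 mm³

179.832


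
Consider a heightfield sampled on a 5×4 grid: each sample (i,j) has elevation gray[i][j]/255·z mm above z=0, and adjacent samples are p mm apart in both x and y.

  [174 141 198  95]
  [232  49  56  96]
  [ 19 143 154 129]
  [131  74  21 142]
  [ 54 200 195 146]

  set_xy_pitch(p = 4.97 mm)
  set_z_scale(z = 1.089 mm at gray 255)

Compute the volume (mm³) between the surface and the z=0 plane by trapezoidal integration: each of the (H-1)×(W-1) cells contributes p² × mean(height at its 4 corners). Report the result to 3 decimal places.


143.015

height_mm = gray/255 × 1.089; cell vol = 4.97² × mean(4 corners)
unit = 4.97² × 1.089 / (4×255) = 0.0263718 mm³ per gray-sum
row 0: Σ corner-gray over 3 cells = 1485  → 39.1622
row 1: Σ corner-gray over 3 cells = 1280  → 33.7560
row 2: Σ corner-gray over 3 cells = 1205  → 31.7781
row 3: Σ corner-gray over 3 cells = 1453  → 38.3183
Σ rows: total corner-gray = 5423  → 143.0145 mm³


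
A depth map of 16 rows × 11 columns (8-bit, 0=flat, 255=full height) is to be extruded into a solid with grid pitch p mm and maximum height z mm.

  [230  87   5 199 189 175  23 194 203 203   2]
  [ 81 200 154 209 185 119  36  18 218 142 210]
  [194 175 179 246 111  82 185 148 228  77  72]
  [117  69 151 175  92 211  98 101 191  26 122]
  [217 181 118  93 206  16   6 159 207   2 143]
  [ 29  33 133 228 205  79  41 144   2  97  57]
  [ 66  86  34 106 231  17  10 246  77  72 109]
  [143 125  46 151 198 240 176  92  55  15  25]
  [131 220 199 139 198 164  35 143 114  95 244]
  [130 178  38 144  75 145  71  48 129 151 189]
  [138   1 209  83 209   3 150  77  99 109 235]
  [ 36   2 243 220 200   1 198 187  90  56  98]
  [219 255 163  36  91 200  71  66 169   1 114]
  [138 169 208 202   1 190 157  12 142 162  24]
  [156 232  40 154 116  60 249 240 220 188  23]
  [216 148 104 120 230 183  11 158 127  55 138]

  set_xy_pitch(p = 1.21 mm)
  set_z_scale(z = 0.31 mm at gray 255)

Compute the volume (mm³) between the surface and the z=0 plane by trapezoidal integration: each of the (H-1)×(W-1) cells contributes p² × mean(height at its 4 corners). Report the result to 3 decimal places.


height_mm = gray/255 × 0.31; cell vol = 1.21² × mean(4 corners)
unit = 1.21² × 0.31 / (4×255) = 0.000444972 mm³ per gray-sum
row 0: Σ corner-gray over 10 cells = 5641  → 2.5101
row 1: Σ corner-gray over 10 cells = 5981  → 2.6614
row 2: Σ corner-gray over 10 cells = 5595  → 2.4896
row 3: Σ corner-gray over 10 cells = 4803  → 2.1372
row 4: Σ corner-gray over 10 cells = 4346  → 1.9338
row 5: Σ corner-gray over 10 cells = 3943  → 1.7545
row 6: Σ corner-gray over 10 cells = 4297  → 1.9120
row 7: Σ corner-gray over 10 cells = 5353  → 2.3819
row 8: Σ corner-gray over 10 cells = 5266  → 2.3432
row 9: Σ corner-gray over 10 cells = 4530  → 2.0157
row 10: Σ corner-gray over 10 cells = 4781  → 2.1274
row 11: Σ corner-gray over 10 cells = 4965  → 2.2093
row 12: Σ corner-gray over 10 cells = 5085  → 2.2627
row 13: Σ corner-gray over 10 cells = 5825  → 2.5920
row 14: Σ corner-gray over 10 cells = 5803  → 2.5822
Σ rows: total corner-gray = 76214  → 33.9131 mm³

33.913


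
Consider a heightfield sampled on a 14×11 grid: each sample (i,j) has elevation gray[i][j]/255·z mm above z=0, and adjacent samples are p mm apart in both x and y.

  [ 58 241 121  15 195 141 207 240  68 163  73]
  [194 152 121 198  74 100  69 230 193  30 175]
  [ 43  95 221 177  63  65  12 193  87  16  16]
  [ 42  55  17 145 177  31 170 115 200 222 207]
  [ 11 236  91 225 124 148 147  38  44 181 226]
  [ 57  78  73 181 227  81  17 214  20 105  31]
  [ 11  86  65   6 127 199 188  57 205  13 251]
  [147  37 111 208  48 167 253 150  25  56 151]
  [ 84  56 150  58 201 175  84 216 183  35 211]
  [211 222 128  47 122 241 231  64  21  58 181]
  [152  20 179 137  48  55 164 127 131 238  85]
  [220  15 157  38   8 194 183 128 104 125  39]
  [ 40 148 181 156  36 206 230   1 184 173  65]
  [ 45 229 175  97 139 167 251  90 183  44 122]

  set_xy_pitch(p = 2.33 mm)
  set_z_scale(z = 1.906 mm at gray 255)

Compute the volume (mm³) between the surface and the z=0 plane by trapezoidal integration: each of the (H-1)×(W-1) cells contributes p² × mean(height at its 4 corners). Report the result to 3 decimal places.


height_mm = gray/255 × 1.906; cell vol = 2.33² × mean(4 corners)
unit = 2.33² × 1.906 / (4×255) = 0.0101446 mm³ per gray-sum
row 0: Σ corner-gray over 10 cells = 5616  → 56.9720
row 1: Σ corner-gray over 10 cells = 4620  → 46.8680
row 2: Σ corner-gray over 10 cells = 4430  → 44.9405
row 3: Σ corner-gray over 10 cells = 5218  → 52.9345
row 4: Σ corner-gray over 10 cells = 4785  → 48.5419
row 5: Σ corner-gray over 10 cells = 4234  → 42.9522
row 6: Σ corner-gray over 10 cells = 4562  → 46.2796
row 7: Σ corner-gray over 10 cells = 5019  → 50.9157
row 8: Σ corner-gray over 10 cells = 5271  → 53.4721
row 9: Σ corner-gray over 10 cells = 5095  → 51.6867
row 10: Σ corner-gray over 10 cells = 4598  → 46.6448
row 11: Σ corner-gray over 10 cells = 4898  → 49.6882
row 12: Σ corner-gray over 10 cells = 5652  → 57.3372
Σ rows: total corner-gray = 63998  → 649.2336 mm³

649.234


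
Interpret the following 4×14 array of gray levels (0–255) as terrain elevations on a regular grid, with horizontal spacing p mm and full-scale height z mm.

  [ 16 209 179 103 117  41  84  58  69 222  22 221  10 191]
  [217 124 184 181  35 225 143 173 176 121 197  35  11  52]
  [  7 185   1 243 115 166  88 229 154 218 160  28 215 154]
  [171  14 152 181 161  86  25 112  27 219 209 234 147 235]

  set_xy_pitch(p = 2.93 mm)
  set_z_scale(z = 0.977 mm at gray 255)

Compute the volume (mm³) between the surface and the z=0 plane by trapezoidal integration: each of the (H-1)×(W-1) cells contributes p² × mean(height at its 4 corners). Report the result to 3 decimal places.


171.902

height_mm = gray/255 × 0.977; cell vol = 2.93² × mean(4 corners)
unit = 2.93² × 0.977 / (4×255) = 0.00822299 mm³ per gray-sum
row 0: Σ corner-gray over 13 cells = 6356  → 52.2653
row 1: Σ corner-gray over 13 cells = 7244  → 59.5673
row 2: Σ corner-gray over 13 cells = 7305  → 60.0689
Σ rows: total corner-gray = 20905  → 171.9016 mm³


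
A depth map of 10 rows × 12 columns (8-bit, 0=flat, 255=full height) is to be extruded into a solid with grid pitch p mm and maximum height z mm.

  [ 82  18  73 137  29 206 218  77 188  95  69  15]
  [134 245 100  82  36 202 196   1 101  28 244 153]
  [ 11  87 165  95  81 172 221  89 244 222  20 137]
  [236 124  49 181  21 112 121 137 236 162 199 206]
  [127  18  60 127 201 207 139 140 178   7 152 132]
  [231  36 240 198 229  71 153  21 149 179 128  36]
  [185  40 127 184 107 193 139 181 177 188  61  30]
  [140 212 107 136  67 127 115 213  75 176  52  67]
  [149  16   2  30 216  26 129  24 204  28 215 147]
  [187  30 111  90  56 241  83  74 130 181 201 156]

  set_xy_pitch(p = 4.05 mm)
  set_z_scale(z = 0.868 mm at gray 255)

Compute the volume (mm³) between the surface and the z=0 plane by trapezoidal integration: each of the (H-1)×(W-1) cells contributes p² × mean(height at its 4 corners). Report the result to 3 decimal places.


697.743

height_mm = gray/255 × 0.868; cell vol = 4.05² × mean(4 corners)
unit = 4.05² × 0.868 / (4×255) = 0.0139582 mm³ per gray-sum
row 0: Σ corner-gray over 11 cells = 5074  → 70.8239
row 1: Σ corner-gray over 11 cells = 5697  → 79.5199
row 2: Σ corner-gray over 11 cells = 6066  → 84.6705
row 3: Σ corner-gray over 11 cells = 5843  → 81.5578
row 4: Σ corner-gray over 11 cells = 5792  → 80.8459
row 5: Σ corner-gray over 11 cells = 6084  → 84.9217
row 6: Σ corner-gray over 11 cells = 5776  → 80.6226
row 7: Σ corner-gray over 11 cells = 4843  → 67.5996
row 8: Σ corner-gray over 11 cells = 4813  → 67.1808
Σ rows: total corner-gray = 49988  → 697.7428 mm³


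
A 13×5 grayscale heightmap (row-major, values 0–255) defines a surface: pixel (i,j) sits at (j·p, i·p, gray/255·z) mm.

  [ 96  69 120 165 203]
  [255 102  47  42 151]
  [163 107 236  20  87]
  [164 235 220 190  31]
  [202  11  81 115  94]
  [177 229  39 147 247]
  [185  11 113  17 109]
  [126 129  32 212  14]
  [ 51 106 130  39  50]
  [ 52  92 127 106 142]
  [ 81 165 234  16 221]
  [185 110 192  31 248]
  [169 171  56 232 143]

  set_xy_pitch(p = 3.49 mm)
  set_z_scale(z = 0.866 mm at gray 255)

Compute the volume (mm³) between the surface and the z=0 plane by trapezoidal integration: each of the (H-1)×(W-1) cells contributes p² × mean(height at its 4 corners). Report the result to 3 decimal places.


height_mm = gray/255 × 0.866; cell vol = 3.49² × mean(4 corners)
unit = 3.49² × 0.866 / (4×255) = 0.0103411 mm³ per gray-sum
row 0: Σ corner-gray over 4 cells = 1795  → 18.5624
row 1: Σ corner-gray over 4 cells = 1764  → 18.2418
row 2: Σ corner-gray over 4 cells = 2461  → 25.4496
row 3: Σ corner-gray over 4 cells = 2195  → 22.6988
row 4: Σ corner-gray over 4 cells = 1964  → 20.3100
row 5: Σ corner-gray over 4 cells = 1830  → 18.9243
row 6: Σ corner-gray over 4 cells = 1462  → 15.1188
row 7: Σ corner-gray over 4 cells = 1537  → 15.8943
row 8: Σ corner-gray over 4 cells = 1495  → 15.4600
row 9: Σ corner-gray over 4 cells = 1976  → 20.4341
row 10: Σ corner-gray over 4 cells = 2231  → 23.0711
row 11: Σ corner-gray over 4 cells = 2329  → 24.0845
Σ rows: total corner-gray = 23039  → 238.2496 mm³

238.250


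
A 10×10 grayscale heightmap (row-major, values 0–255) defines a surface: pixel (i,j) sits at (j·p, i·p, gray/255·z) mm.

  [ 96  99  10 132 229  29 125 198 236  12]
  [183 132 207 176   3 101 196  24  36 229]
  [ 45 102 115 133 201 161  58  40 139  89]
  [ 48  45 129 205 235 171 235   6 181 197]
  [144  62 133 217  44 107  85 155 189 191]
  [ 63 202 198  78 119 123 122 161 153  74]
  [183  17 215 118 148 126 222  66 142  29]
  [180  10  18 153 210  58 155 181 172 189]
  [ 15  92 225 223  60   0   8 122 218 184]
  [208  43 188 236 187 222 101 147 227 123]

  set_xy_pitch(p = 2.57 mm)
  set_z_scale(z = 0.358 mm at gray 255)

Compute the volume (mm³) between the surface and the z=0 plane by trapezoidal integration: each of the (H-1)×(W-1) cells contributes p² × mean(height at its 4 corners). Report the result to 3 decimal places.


height_mm = gray/255 × 0.358; cell vol = 2.57² × mean(4 corners)
unit = 2.57² × 0.358 / (4×255) = 0.00231819 mm³ per gray-sum
row 0: Σ corner-gray over 9 cells = 4386  → 10.1676
row 1: Σ corner-gray over 9 cells = 4194  → 9.7225
row 2: Σ corner-gray over 9 cells = 4691  → 10.8746
row 3: Σ corner-gray over 9 cells = 4978  → 11.5400
row 4: Σ corner-gray over 9 cells = 4768  → 11.0531
row 5: Σ corner-gray over 9 cells = 4769  → 11.0554
row 6: Σ corner-gray over 9 cells = 4603  → 10.6706
row 7: Σ corner-gray over 9 cells = 4378  → 10.1490
row 8: Σ corner-gray over 9 cells = 5128  → 11.8877
Σ rows: total corner-gray = 41895  → 97.1206 mm³

97.121


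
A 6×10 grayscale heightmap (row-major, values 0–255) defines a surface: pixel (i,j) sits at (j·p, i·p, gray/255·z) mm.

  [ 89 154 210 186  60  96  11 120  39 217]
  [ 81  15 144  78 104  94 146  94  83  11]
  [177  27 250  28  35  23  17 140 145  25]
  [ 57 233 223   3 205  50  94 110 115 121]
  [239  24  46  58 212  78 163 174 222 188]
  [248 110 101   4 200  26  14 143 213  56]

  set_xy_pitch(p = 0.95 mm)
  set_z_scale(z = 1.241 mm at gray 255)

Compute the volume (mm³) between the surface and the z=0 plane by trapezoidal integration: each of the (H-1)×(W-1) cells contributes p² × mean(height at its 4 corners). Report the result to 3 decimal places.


21.427

height_mm = gray/255 × 1.241; cell vol = 0.95² × mean(4 corners)
unit = 0.95² × 1.241 / (4×255) = 0.00109804 mm³ per gray-sum
row 0: Σ corner-gray over 9 cells = 3666  → 4.0254
row 1: Σ corner-gray over 9 cells = 3140  → 3.4479
row 2: Σ corner-gray over 9 cells = 3776  → 4.1462
row 3: Σ corner-gray over 9 cells = 4625  → 5.0784
row 4: Σ corner-gray over 9 cells = 4307  → 4.7293
Σ rows: total corner-gray = 19514  → 21.4272 mm³


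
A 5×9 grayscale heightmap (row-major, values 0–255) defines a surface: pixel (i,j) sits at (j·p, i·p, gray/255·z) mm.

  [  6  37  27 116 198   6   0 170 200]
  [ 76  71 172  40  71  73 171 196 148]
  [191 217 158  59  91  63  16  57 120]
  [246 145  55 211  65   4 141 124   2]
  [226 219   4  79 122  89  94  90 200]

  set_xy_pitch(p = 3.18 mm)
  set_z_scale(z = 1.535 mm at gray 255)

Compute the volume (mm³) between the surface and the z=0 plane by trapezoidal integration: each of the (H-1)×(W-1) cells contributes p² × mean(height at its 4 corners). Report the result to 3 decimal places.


205.445

height_mm = gray/255 × 1.535; cell vol = 3.18² × mean(4 corners)
unit = 3.18² × 1.535 / (4×255) = 0.0152182 mm³ per gray-sum
row 0: Σ corner-gray over 8 cells = 3126  → 47.5720
row 1: Σ corner-gray over 8 cells = 3445  → 52.4266
row 2: Σ corner-gray over 8 cells = 3371  → 51.3005
row 3: Σ corner-gray over 8 cells = 3558  → 54.1463
Σ rows: total corner-gray = 13500  → 205.4453 mm³


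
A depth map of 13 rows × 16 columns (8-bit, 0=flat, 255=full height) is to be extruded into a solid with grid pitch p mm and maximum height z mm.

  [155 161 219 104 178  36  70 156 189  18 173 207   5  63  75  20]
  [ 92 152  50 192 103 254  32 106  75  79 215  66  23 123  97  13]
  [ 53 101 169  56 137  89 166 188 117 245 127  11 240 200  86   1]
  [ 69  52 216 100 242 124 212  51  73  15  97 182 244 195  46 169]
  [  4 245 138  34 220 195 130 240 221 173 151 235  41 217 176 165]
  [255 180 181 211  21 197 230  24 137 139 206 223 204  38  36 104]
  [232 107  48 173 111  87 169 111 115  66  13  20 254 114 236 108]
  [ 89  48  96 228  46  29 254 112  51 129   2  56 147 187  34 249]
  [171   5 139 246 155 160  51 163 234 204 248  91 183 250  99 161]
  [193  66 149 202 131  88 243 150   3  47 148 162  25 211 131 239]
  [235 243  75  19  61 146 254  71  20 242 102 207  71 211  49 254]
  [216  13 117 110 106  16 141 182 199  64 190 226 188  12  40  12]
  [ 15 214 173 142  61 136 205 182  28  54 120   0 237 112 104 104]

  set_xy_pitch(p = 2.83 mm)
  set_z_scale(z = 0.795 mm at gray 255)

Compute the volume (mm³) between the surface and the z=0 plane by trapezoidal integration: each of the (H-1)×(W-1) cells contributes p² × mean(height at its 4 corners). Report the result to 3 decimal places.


587.257

height_mm = gray/255 × 0.795; cell vol = 2.83² × mean(4 corners)
unit = 2.83² × 0.795 / (4×255) = 0.00624223 mm³ per gray-sum
row 0: Σ corner-gray over 15 cells = 6722  → 41.9603
row 1: Σ corner-gray over 15 cells = 7157  → 44.6756
row 2: Σ corner-gray over 15 cells = 7854  → 49.0265
row 3: Σ corner-gray over 15 cells = 8937  → 55.7868
row 4: Σ corner-gray over 15 cells = 9414  → 58.7644
row 5: Σ corner-gray over 15 cells = 8001  → 49.9441
row 6: Σ corner-gray over 15 cells = 6764  → 42.2224
row 7: Σ corner-gray over 15 cells = 7964  → 49.7131
row 8: Σ corner-gray over 15 cells = 8732  → 54.5072
row 9: Σ corner-gray over 15 cells = 7975  → 49.7818
row 10: Σ corner-gray over 15 cells = 7467  → 46.6107
row 11: Σ corner-gray over 15 cells = 7091  → 44.2637
Σ rows: total corner-gray = 94078  → 587.2566 mm³


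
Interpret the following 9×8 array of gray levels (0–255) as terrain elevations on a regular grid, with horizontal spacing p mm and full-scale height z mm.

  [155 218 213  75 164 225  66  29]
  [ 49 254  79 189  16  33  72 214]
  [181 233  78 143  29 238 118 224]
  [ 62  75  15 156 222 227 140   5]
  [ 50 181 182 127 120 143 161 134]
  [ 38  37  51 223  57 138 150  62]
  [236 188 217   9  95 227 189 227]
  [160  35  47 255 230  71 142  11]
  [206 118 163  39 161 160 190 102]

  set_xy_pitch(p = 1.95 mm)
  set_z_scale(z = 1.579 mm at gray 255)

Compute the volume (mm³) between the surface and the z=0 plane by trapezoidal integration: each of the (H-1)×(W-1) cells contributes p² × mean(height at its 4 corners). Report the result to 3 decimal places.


175.121

height_mm = gray/255 × 1.579; cell vol = 1.95² × mean(4 corners)
unit = 1.95² × 1.579 / (4×255) = 0.00588642 mm³ per gray-sum
row 0: Σ corner-gray over 7 cells = 3655  → 21.5149
row 1: Σ corner-gray over 7 cells = 3632  → 21.3795
row 2: Σ corner-gray over 7 cells = 3820  → 22.4861
row 3: Σ corner-gray over 7 cells = 3749  → 22.0682
row 4: Σ corner-gray over 7 cells = 3424  → 20.1551
row 5: Σ corner-gray over 7 cells = 3725  → 21.9269
row 6: Σ corner-gray over 7 cells = 4044  → 23.8047
row 7: Σ corner-gray over 7 cells = 3701  → 21.7856
Σ rows: total corner-gray = 29750  → 175.1210 mm³


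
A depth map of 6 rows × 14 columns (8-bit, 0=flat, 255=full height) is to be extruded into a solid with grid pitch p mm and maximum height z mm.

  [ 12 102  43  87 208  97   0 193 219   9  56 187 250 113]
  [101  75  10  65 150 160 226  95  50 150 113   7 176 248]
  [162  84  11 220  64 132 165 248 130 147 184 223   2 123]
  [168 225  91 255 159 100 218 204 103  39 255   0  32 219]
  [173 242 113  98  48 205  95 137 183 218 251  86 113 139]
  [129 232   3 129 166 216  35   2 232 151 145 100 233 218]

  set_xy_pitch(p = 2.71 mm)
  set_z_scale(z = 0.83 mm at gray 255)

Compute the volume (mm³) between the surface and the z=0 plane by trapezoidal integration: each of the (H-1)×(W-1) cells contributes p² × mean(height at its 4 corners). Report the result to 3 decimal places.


height_mm = gray/255 × 0.83; cell vol = 2.71² × mean(4 corners)
unit = 2.71² × 0.83 / (4×255) = 0.00597608 mm³ per gray-sum
row 0: Σ corner-gray over 13 cells = 5930  → 35.4382
row 1: Σ corner-gray over 13 cells = 6408  → 38.2947
row 2: Σ corner-gray over 13 cells = 7254  → 43.3505
row 3: Σ corner-gray over 13 cells = 7639  → 45.6513
row 4: Σ corner-gray over 13 cells = 7525  → 44.9700
Σ rows: total corner-gray = 34756  → 207.7047 mm³

207.705


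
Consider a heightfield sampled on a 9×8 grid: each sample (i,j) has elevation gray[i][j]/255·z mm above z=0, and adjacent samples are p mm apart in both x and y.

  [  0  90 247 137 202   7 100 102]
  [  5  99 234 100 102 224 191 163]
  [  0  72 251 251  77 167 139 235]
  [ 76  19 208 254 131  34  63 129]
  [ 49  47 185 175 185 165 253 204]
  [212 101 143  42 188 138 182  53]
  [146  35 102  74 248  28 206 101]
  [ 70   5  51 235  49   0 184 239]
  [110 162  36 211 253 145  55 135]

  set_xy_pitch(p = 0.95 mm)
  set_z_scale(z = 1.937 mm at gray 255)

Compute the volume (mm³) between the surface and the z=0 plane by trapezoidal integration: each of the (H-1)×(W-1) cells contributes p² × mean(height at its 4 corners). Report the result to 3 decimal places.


height_mm = gray/255 × 1.937; cell vol = 0.95² × mean(4 corners)
unit = 0.95² × 1.937 / (4×255) = 0.00171387 mm³ per gray-sum
row 0: Σ corner-gray over 7 cells = 3736  → 6.4030
row 1: Σ corner-gray over 7 cells = 4217  → 7.2274
row 2: Σ corner-gray over 7 cells = 3772  → 6.4647
row 3: Σ corner-gray over 7 cells = 3896  → 6.6772
row 4: Σ corner-gray over 7 cells = 4126  → 7.0714
row 5: Σ corner-gray over 7 cells = 3486  → 5.9745
row 6: Σ corner-gray over 7 cells = 2990  → 5.1245
row 7: Σ corner-gray over 7 cells = 3326  → 5.7003
Σ rows: total corner-gray = 29549  → 50.6430 mm³

50.643


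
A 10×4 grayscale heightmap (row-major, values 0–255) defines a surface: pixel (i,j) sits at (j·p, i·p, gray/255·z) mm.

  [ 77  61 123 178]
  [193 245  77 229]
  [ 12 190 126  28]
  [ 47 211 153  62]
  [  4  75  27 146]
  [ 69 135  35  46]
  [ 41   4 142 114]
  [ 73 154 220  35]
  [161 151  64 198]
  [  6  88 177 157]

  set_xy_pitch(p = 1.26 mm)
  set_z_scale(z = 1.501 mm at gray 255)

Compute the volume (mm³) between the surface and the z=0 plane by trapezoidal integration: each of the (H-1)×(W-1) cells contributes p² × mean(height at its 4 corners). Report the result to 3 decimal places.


28.661

height_mm = gray/255 × 1.501; cell vol = 1.26² × mean(4 corners)
unit = 1.26² × 1.501 / (4×255) = 0.00233626 mm³ per gray-sum
row 0: Σ corner-gray over 3 cells = 1689  → 3.9459
row 1: Σ corner-gray over 3 cells = 1738  → 4.0604
row 2: Σ corner-gray over 3 cells = 1509  → 3.5254
row 3: Σ corner-gray over 3 cells = 1191  → 2.7825
row 4: Σ corner-gray over 3 cells = 809  → 1.8900
row 5: Σ corner-gray over 3 cells = 902  → 2.1073
row 6: Σ corner-gray over 3 cells = 1303  → 3.0441
row 7: Σ corner-gray over 3 cells = 1645  → 3.8432
row 8: Σ corner-gray over 3 cells = 1482  → 3.4623
Σ rows: total corner-gray = 12268  → 28.6613 mm³


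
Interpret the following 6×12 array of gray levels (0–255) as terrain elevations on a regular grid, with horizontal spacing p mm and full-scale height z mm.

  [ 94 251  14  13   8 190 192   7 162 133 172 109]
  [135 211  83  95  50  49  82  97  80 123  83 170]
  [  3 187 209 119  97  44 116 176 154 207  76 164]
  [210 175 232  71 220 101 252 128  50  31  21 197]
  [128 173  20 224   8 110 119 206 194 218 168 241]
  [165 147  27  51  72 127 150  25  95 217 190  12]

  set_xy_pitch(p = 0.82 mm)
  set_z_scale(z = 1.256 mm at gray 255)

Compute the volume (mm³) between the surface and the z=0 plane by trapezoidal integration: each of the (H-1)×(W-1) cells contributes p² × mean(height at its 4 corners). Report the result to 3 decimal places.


22.850

height_mm = gray/255 × 1.256; cell vol = 0.82² × mean(4 corners)
unit = 0.82² × 1.256 / (4×255) = 0.000827975 mm³ per gray-sum
row 0: Σ corner-gray over 11 cells = 4698  → 3.8898
row 1: Σ corner-gray over 11 cells = 5148  → 4.2624
row 2: Σ corner-gray over 11 cells = 5906  → 4.8900
row 3: Σ corner-gray over 11 cells = 6218  → 5.1483
row 4: Σ corner-gray over 11 cells = 5628  → 4.6598
Σ rows: total corner-gray = 27598  → 22.8505 mm³


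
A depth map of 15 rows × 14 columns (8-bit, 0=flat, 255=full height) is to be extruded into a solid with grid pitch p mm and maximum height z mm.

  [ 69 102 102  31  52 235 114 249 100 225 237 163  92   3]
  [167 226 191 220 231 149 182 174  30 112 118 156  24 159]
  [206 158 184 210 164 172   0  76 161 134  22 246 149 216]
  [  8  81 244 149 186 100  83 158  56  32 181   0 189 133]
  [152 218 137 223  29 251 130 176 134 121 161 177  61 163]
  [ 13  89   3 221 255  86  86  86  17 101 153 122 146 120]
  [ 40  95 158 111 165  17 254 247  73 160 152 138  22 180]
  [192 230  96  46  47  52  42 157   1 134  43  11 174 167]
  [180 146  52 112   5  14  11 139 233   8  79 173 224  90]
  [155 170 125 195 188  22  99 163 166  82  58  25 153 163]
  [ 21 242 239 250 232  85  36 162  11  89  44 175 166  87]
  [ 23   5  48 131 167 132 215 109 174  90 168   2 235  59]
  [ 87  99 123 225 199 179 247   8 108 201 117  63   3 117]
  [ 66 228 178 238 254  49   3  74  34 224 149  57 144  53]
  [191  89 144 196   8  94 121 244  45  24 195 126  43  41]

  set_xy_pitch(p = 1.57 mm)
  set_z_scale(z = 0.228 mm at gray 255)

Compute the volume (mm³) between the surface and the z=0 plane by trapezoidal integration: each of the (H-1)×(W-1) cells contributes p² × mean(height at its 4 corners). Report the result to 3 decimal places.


height_mm = gray/255 × 0.228; cell vol = 1.57² × mean(4 corners)
unit = 1.57² × 0.228 / (4×255) = 0.000550978 mm³ per gray-sum
row 0: Σ corner-gray over 13 cells = 7428  → 4.0927
row 1: Σ corner-gray over 13 cells = 7726  → 4.2569
row 2: Σ corner-gray over 13 cells = 6833  → 3.7648
row 3: Σ corner-gray over 13 cells = 7010  → 3.8624
row 4: Σ corner-gray over 13 cells = 6814  → 3.7544
row 5: Σ corner-gray over 13 cells = 6267  → 3.4530
row 6: Σ corner-gray over 13 cells = 5829  → 3.2116
row 7: Σ corner-gray over 13 cells = 5087  → 2.8028
row 8: Σ corner-gray over 13 cells = 5872  → 3.2353
row 9: Σ corner-gray over 13 cells = 6780  → 3.7356
row 10: Σ corner-gray over 13 cells = 6604  → 3.6387
row 11: Σ corner-gray over 13 cells = 6382  → 3.5163
row 12: Σ corner-gray over 13 cells = 6731  → 3.7086
row 13: Σ corner-gray over 13 cells = 6273  → 3.4563
Σ rows: total corner-gray = 91636  → 50.4894 mm³

50.489


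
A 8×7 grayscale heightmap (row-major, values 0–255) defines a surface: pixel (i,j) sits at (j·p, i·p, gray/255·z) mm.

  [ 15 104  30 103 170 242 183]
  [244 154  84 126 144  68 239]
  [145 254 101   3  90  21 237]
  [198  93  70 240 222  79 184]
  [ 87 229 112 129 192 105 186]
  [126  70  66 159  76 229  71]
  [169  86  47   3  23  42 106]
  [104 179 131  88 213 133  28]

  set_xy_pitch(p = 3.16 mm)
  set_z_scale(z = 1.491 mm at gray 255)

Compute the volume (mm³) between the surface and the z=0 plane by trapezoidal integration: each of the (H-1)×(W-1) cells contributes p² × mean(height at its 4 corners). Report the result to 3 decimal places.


height_mm = gray/255 × 1.491; cell vol = 3.16² × mean(4 corners)
unit = 3.16² × 1.491 / (4×255) = 0.0145966 mm³ per gray-sum
row 0: Σ corner-gray over 6 cells = 3131  → 45.7019
row 1: Σ corner-gray over 6 cells = 2955  → 43.1329
row 2: Σ corner-gray over 6 cells = 3110  → 45.3954
row 3: Σ corner-gray over 6 cells = 3597  → 52.5040
row 4: Σ corner-gray over 6 cells = 3204  → 46.7675
row 5: Σ corner-gray over 6 cells = 2074  → 30.2733
row 6: Σ corner-gray over 6 cells = 2297  → 33.5284
Σ rows: total corner-gray = 20368  → 297.3035 mm³

297.304


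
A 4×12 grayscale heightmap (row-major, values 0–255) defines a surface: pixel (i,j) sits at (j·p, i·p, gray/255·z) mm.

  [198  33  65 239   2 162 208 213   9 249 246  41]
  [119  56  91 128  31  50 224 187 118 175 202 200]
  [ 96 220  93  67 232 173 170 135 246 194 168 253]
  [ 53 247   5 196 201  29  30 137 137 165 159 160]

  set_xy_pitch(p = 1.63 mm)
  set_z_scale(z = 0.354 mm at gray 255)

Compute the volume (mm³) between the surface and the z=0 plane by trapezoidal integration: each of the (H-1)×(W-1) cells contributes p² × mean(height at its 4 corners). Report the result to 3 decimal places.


17.605

height_mm = gray/255 × 0.354; cell vol = 1.63² × mean(4 corners)
unit = 1.63² × 0.354 / (4×255) = 0.000922101 mm³ per gray-sum
row 0: Σ corner-gray over 11 cells = 5934  → 5.4717
row 1: Σ corner-gray over 11 cells = 6588  → 6.0748
row 2: Σ corner-gray over 11 cells = 6570  → 6.0582
Σ rows: total corner-gray = 19092  → 17.6047 mm³


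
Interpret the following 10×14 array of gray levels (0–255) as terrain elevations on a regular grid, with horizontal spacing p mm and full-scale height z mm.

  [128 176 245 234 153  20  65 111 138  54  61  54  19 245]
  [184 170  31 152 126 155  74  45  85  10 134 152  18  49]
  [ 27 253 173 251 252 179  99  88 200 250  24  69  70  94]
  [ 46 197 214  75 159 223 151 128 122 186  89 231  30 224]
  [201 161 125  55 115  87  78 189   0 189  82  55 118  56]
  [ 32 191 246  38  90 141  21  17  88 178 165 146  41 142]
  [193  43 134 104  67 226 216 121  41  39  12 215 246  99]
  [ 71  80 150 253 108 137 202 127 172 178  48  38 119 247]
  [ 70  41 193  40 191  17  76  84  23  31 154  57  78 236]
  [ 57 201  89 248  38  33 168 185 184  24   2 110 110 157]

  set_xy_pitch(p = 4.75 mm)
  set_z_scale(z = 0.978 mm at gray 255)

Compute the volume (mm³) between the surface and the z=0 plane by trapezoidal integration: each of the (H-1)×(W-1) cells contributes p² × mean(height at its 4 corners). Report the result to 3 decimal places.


1214.524

height_mm = gray/255 × 0.978; cell vol = 4.75² × mean(4 corners)
unit = 4.75² × 0.978 / (4×255) = 0.0216335 mm³ per gray-sum
row 0: Σ corner-gray over 13 cells = 5570  → 120.4983
row 1: Σ corner-gray over 13 cells = 6474  → 140.0550
row 2: Σ corner-gray over 13 cells = 7817  → 169.1087
row 3: Σ corner-gray over 13 cells = 6645  → 143.7543
row 4: Σ corner-gray over 13 cells = 5663  → 122.5103
row 5: Σ corner-gray over 13 cells = 6118  → 132.3535
row 6: Σ corner-gray over 13 cells = 6762  → 146.2854
row 7: Σ corner-gray over 13 cells = 5818  → 125.8634
row 8: Σ corner-gray over 13 cells = 5274  → 114.0948
Σ rows: total corner-gray = 56141  → 1214.5238 mm³


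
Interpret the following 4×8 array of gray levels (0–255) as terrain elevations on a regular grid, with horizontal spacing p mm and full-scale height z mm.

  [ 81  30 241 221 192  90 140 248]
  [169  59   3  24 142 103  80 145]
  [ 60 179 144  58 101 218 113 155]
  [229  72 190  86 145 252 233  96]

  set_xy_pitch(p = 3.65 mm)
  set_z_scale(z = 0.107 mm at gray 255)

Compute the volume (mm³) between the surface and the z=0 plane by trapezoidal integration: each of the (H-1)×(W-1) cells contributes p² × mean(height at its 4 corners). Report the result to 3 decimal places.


14.523

height_mm = gray/255 × 0.107; cell vol = 3.65² × mean(4 corners)
unit = 3.65² × 0.107 / (4×255) = 0.00139756 mm³ per gray-sum
row 0: Σ corner-gray over 7 cells = 3293  → 4.6022
row 1: Σ corner-gray over 7 cells = 2977  → 4.1605
row 2: Σ corner-gray over 7 cells = 4122  → 5.7607
Σ rows: total corner-gray = 10392  → 14.5234 mm³


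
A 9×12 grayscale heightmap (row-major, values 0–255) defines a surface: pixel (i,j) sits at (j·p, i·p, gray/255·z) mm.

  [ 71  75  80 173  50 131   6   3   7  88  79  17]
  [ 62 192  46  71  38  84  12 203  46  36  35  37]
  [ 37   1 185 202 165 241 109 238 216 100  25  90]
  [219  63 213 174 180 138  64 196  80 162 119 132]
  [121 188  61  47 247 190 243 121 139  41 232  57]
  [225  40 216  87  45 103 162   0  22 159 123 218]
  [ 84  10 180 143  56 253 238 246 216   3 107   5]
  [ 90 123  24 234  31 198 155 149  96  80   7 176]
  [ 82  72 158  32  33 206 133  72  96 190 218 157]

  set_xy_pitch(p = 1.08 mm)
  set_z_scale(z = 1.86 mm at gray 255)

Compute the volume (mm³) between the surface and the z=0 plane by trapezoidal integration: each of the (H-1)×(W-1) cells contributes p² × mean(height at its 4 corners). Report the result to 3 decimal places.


height_mm = gray/255 × 1.86; cell vol = 1.08² × mean(4 corners)
unit = 1.08² × 1.86 / (4×255) = 0.00212696 mm³ per gray-sum
row 0: Σ corner-gray over 11 cells = 3097  → 6.5872
row 1: Σ corner-gray over 11 cells = 4716  → 10.0308
row 2: Σ corner-gray over 11 cells = 6220  → 13.2297
row 3: Σ corner-gray over 11 cells = 6325  → 13.4531
row 4: Σ corner-gray over 11 cells = 5553  → 11.8110
row 5: Σ corner-gray over 11 cells = 5350  → 11.3793
row 6: Σ corner-gray over 11 cells = 5453  → 11.5983
row 7: Σ corner-gray over 11 cells = 5119  → 10.8879
Σ rows: total corner-gray = 41833  → 88.9773 mm³

88.977
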